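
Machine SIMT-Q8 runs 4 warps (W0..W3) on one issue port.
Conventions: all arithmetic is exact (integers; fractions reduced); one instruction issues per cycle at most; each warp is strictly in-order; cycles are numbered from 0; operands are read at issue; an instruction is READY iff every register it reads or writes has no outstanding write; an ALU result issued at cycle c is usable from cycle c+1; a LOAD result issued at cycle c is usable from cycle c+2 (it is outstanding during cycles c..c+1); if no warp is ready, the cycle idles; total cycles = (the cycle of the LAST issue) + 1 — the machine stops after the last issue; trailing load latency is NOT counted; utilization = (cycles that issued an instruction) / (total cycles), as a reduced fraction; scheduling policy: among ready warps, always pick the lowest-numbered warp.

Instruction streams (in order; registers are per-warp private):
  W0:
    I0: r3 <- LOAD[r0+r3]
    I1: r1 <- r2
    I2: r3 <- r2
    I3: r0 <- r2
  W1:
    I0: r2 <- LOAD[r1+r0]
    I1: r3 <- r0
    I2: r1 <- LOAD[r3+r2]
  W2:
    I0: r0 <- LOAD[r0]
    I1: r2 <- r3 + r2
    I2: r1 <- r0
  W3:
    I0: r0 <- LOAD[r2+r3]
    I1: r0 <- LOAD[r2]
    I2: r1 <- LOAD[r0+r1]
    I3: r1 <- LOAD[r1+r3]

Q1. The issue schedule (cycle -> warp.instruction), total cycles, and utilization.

cycle 0: W0.I0
cycle 1: W0.I1
cycle 2: W0.I2
cycle 3: W0.I3
cycle 4: W1.I0
cycle 5: W1.I1
cycle 6: W1.I2
cycle 7: W2.I0
cycle 8: W2.I1
cycle 9: W2.I2
cycle 10: W3.I0
cycle 11: idle
cycle 12: W3.I1
cycle 13: idle
cycle 14: W3.I2
cycle 15: idle
cycle 16: W3.I3

Answer: 17 cycles, utilization 14/17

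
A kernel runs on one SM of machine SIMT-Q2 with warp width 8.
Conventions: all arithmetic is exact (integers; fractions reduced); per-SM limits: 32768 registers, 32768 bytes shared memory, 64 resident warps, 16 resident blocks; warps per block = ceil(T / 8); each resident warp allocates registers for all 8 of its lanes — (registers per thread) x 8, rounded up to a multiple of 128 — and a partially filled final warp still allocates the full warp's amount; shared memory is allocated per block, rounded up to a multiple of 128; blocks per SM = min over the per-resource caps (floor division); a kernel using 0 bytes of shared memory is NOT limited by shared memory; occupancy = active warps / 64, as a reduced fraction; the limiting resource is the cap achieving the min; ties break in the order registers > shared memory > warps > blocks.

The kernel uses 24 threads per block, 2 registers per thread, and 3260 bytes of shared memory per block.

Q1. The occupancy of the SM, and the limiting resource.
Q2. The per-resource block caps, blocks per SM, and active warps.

Answer: occupancy 27/64, limited by shared memory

registers: 85 blocks
shared memory: 9 blocks
warps: 21 blocks
blocks: 16 blocks

Answer: 9 blocks, 27 active warps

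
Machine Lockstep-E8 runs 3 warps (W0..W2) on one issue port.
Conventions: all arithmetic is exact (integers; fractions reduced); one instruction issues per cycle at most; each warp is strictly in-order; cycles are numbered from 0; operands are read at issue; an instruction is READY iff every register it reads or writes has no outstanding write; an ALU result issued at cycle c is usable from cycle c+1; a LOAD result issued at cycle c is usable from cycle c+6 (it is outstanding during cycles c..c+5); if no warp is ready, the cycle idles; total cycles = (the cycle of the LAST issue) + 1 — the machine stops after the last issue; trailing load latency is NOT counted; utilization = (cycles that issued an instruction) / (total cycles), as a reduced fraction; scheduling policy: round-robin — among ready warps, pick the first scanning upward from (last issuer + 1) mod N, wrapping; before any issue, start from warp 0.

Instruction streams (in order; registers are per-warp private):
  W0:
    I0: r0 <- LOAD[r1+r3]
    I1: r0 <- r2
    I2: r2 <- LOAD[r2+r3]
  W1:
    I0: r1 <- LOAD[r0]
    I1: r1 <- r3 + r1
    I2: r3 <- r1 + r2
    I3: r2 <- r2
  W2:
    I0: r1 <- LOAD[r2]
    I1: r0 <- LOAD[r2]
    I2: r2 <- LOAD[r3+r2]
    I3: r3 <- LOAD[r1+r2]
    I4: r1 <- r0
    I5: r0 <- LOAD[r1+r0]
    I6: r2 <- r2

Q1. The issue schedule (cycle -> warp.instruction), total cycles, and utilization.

cycle 0: W0.I0
cycle 1: W1.I0
cycle 2: W2.I0
cycle 3: W2.I1
cycle 4: W2.I2
cycle 5: idle
cycle 6: W0.I1
cycle 7: W1.I1
cycle 8: W0.I2
cycle 9: W1.I2
cycle 10: W2.I3
cycle 11: W1.I3
cycle 12: W2.I4
cycle 13: W2.I5
cycle 14: W2.I6

Answer: 15 cycles, utilization 14/15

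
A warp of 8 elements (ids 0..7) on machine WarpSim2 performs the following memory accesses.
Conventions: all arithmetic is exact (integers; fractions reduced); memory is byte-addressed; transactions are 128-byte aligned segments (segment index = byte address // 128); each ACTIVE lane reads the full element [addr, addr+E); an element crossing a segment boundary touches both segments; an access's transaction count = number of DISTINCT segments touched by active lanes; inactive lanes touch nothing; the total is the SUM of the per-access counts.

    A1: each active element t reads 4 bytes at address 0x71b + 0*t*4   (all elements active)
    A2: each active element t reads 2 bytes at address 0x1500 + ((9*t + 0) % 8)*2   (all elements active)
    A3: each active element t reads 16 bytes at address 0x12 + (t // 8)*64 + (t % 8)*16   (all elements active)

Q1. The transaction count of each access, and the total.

A1: 1 transaction
A2: 1 transaction
A3: 2 transactions

Answer: 1,1,2; total 4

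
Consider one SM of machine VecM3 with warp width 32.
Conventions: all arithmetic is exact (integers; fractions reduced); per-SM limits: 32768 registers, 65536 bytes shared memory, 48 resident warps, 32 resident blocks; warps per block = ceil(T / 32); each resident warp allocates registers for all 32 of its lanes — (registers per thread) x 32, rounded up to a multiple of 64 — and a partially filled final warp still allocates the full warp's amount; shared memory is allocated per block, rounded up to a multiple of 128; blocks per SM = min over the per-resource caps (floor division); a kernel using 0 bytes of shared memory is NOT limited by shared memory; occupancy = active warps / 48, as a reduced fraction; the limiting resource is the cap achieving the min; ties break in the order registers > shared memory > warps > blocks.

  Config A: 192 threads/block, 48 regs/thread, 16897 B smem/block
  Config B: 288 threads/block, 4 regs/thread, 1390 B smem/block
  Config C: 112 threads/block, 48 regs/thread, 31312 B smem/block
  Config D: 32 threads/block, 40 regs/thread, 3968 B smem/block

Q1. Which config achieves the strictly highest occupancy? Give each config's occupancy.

occupancies: A 3/8, B 15/16, C 1/6, D 1/3

Answer: B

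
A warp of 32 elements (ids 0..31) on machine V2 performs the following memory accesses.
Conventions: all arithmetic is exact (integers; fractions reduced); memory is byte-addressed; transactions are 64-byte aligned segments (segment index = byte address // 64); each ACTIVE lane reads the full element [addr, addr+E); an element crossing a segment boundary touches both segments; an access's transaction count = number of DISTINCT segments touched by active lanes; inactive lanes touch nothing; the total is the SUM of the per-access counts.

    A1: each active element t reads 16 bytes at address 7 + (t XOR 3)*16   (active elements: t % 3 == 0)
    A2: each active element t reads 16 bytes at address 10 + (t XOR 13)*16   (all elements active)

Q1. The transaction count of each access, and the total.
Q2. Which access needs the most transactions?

A1: 8 transactions
A2: 9 transactions

Answer: 8,9; total 17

Answer: A2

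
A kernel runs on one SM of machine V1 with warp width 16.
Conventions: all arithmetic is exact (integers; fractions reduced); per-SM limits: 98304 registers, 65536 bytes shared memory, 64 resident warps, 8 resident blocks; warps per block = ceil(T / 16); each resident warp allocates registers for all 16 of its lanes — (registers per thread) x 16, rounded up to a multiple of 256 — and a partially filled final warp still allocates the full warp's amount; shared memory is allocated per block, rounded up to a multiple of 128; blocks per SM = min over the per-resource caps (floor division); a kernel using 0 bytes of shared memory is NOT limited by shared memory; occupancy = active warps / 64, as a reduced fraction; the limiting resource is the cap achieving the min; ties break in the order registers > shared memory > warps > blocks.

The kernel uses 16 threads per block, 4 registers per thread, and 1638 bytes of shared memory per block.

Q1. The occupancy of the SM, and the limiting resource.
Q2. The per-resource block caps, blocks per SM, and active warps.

Answer: occupancy 1/8, limited by blocks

registers: 384 blocks
shared memory: 39 blocks
warps: 64 blocks
blocks: 8 blocks

Answer: 8 blocks, 8 active warps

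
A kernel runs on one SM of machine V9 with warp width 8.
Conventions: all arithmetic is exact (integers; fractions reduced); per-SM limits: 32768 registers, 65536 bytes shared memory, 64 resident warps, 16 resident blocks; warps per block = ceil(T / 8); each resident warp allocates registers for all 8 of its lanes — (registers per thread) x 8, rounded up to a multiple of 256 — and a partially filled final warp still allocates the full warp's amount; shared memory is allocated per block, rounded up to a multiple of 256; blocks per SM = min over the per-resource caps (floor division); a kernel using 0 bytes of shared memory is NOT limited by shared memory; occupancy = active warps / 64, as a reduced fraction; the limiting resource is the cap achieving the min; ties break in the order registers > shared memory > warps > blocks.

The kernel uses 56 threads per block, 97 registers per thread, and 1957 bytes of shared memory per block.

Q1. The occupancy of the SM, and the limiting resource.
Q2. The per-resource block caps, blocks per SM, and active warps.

Answer: occupancy 7/16, limited by registers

registers: 4 blocks
shared memory: 32 blocks
warps: 9 blocks
blocks: 16 blocks

Answer: 4 blocks, 28 active warps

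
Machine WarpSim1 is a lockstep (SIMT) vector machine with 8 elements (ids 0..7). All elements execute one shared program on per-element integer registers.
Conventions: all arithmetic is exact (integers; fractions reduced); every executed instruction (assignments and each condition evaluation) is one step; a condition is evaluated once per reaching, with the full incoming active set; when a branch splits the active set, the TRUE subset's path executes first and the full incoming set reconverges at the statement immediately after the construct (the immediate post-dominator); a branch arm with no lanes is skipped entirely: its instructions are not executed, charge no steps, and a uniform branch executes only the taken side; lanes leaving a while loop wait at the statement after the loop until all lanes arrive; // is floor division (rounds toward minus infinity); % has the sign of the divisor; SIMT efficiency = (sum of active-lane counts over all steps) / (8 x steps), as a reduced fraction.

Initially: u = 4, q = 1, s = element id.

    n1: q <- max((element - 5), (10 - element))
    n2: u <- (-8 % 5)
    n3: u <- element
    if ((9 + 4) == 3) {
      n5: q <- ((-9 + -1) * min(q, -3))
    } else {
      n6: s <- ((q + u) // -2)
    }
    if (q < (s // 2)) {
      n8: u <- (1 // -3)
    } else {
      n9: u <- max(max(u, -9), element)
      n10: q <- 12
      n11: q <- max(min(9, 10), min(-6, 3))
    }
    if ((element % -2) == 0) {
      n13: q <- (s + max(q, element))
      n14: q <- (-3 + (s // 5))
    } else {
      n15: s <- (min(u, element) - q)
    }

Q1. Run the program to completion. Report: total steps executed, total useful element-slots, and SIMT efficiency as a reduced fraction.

Answer: 13 steps, 92 useful, 23/26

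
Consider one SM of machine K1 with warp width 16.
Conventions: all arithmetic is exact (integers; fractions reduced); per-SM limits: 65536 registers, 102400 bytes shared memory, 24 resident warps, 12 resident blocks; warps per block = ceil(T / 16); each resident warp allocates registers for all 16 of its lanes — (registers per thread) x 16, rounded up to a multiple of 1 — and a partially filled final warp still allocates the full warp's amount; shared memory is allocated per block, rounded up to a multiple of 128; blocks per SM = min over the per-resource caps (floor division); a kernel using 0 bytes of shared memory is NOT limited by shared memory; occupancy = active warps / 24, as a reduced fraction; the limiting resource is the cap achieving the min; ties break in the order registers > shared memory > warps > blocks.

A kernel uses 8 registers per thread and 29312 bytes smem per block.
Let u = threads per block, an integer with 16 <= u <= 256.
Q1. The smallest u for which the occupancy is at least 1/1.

Answer: u = 113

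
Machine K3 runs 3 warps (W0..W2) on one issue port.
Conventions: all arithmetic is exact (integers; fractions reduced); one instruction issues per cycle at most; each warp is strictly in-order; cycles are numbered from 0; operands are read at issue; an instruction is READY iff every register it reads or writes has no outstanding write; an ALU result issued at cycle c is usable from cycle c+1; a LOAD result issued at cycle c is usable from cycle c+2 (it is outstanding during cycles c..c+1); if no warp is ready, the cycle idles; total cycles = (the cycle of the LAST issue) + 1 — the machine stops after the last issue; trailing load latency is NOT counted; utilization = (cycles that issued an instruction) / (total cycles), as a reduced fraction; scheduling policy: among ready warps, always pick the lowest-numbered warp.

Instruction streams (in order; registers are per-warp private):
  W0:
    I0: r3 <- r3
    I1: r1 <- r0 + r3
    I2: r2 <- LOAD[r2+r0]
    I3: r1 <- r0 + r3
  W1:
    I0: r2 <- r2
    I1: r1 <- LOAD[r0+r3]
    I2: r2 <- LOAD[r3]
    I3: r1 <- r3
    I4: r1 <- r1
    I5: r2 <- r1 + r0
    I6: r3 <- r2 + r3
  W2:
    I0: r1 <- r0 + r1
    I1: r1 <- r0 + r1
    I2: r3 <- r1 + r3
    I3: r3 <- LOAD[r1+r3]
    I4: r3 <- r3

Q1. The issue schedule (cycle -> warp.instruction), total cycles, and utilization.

cycle 0: W0.I0
cycle 1: W0.I1
cycle 2: W0.I2
cycle 3: W0.I3
cycle 4: W1.I0
cycle 5: W1.I1
cycle 6: W1.I2
cycle 7: W1.I3
cycle 8: W1.I4
cycle 9: W1.I5
cycle 10: W1.I6
cycle 11: W2.I0
cycle 12: W2.I1
cycle 13: W2.I2
cycle 14: W2.I3
cycle 15: idle
cycle 16: W2.I4

Answer: 17 cycles, utilization 16/17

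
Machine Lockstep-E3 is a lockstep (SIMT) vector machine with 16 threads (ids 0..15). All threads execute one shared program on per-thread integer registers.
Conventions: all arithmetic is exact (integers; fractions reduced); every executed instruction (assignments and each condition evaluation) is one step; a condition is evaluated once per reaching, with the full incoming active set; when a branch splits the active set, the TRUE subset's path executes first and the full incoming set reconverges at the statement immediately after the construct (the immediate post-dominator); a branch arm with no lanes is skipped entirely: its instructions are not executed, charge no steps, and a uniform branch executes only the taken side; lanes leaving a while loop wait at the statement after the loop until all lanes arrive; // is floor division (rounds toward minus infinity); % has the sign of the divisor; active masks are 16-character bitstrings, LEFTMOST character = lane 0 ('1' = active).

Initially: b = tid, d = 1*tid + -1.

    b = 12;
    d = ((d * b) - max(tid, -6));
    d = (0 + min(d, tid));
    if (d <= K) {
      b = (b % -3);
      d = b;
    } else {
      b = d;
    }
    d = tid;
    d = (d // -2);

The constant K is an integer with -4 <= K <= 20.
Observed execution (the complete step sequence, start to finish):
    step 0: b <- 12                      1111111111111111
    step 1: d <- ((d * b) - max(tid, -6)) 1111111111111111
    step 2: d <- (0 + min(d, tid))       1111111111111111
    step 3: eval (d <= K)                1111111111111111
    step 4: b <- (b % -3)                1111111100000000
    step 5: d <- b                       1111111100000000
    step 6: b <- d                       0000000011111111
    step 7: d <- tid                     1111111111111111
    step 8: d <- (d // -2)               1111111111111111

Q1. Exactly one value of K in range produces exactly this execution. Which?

Answer: K = 7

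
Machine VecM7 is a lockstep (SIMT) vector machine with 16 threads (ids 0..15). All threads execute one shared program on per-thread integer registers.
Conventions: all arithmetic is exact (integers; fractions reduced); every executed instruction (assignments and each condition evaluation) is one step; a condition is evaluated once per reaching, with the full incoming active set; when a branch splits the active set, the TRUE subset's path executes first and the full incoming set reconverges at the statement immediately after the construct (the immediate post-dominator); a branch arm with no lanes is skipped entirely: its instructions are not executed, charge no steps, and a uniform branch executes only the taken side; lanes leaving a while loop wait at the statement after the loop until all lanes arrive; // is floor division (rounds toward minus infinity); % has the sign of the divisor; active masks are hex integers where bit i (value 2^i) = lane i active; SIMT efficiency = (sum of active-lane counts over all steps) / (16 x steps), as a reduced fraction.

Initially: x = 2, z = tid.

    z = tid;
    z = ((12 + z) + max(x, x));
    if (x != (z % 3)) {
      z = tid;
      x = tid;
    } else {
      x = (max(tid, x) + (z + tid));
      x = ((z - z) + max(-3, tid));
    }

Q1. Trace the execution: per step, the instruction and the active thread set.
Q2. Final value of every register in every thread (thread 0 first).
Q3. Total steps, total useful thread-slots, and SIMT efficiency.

step 0: z <- tid                     0xffff
step 1: z <- ((12 + z) + max(x, x))  0xffff
step 2: eval (x != (z % 3))          0xffff
step 3: z <- tid                     0x6db6
step 4: x <- tid                     0x6db6
step 5: x <- (max(tid, x) + (z + tid)) 0x9249
step 6: x <- ((z - z) + max(-3, tid)) 0x9249

Answer: 7 steps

x: 0,1,2,3,4,5,6,7,8,9,10,11,12,13,14,15
z: 14,1,2,17,4,5,20,7,8,23,10,11,26,13,14,29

steps = 7; useful = 80; efficiency = 80/112 = 5/7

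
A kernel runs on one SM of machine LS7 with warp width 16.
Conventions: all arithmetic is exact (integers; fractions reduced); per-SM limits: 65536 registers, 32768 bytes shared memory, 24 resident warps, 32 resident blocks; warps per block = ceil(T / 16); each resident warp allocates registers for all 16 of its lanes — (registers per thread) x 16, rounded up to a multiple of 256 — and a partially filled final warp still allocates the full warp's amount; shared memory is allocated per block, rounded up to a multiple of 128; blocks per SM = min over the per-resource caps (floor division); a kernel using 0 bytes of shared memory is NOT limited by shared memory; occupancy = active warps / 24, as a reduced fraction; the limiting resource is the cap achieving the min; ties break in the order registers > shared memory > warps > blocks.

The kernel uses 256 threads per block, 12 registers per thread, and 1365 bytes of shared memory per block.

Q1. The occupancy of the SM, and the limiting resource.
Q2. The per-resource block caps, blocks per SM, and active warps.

Answer: occupancy 2/3, limited by warps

registers: 16 blocks
shared memory: 23 blocks
warps: 1 block
blocks: 32 blocks

Answer: 1 block, 16 active warps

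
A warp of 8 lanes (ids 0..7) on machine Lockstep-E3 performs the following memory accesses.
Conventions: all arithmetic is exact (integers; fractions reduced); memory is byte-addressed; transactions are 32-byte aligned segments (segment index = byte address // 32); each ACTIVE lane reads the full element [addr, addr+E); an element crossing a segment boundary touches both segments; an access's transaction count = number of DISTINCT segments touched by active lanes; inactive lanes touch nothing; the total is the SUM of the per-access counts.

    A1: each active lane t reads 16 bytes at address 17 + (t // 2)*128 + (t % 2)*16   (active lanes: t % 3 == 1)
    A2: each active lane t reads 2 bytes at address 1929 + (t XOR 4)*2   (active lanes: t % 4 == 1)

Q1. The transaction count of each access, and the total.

A1: 4 transactions
A2: 1 transaction

Answer: 4,1; total 5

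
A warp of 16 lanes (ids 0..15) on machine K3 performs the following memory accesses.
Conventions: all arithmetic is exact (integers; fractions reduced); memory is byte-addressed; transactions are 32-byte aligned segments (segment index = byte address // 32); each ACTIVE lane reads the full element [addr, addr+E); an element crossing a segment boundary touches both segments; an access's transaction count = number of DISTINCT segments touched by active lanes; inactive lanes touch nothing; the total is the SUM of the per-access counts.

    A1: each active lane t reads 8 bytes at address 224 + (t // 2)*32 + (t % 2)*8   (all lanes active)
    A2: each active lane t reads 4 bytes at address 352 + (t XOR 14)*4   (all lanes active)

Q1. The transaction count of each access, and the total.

A1: 8 transactions
A2: 2 transactions

Answer: 8,2; total 10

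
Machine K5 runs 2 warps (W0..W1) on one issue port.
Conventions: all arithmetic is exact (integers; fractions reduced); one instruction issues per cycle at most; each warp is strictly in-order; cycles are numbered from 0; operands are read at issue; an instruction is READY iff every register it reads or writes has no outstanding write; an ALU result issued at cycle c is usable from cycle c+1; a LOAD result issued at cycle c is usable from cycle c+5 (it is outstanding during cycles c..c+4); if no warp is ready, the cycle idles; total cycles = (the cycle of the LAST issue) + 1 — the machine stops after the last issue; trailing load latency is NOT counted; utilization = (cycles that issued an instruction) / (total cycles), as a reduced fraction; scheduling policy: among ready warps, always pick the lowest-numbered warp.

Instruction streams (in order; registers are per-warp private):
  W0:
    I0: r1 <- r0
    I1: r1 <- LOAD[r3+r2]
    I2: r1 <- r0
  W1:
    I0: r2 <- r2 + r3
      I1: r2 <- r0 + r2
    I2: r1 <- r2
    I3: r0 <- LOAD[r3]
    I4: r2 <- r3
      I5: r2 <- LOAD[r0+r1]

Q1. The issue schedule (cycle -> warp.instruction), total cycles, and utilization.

cycle 0: W0.I0
cycle 1: W0.I1
cycle 2: W1.I0
cycle 3: W1.I1
cycle 4: W1.I2
cycle 5: W1.I3
cycle 6: W0.I2
cycle 7: W1.I4
cycle 8: idle
cycle 9: idle
cycle 10: W1.I5

Answer: 11 cycles, utilization 9/11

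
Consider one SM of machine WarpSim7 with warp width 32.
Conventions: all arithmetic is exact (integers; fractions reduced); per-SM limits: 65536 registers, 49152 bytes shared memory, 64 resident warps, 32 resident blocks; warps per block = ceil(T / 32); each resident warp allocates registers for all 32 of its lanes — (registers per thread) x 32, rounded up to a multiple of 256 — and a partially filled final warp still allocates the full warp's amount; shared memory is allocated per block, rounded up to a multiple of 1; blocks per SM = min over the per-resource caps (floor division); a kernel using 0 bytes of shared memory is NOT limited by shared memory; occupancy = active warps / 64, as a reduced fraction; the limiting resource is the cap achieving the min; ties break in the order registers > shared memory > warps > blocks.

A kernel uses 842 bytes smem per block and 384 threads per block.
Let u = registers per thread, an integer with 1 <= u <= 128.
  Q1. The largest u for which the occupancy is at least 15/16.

Answer: u = 32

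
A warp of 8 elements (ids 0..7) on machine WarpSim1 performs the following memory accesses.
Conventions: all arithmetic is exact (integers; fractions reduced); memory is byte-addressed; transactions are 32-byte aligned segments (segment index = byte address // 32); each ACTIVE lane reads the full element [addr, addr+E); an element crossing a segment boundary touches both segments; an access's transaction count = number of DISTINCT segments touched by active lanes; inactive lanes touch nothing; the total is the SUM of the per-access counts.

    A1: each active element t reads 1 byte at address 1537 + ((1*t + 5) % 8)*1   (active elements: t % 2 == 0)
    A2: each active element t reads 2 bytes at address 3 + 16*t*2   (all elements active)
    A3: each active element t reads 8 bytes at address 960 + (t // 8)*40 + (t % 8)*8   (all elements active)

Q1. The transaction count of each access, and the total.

A1: 1 transaction
A2: 8 transactions
A3: 2 transactions

Answer: 1,8,2; total 11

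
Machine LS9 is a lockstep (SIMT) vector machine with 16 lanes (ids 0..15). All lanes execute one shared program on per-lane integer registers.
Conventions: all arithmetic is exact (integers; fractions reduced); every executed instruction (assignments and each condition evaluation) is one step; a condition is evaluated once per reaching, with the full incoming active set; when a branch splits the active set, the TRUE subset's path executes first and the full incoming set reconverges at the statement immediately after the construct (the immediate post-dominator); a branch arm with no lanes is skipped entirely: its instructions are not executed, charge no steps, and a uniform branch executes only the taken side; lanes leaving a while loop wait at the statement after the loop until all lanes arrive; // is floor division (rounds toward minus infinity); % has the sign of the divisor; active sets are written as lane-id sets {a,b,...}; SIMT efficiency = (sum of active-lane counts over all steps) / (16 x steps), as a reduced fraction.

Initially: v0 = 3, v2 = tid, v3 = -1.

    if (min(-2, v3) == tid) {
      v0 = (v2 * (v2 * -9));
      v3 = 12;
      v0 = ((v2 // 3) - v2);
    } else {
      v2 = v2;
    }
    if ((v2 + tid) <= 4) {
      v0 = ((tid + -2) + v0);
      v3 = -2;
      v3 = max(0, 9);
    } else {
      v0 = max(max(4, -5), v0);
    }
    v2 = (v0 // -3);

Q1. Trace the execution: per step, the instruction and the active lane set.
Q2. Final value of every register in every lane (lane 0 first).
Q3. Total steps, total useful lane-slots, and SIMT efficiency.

step 0: eval (min(-2, v3) == tid)    {0,1,2,3,4,5,6,7,8,9,10,11,12,13,14,15}
step 1: v2 <- v2                     {0,1,2,3,4,5,6,7,8,9,10,11,12,13,14,15}
step 2: eval ((v2 + tid) <= 4)       {0,1,2,3,4,5,6,7,8,9,10,11,12,13,14,15}
step 3: v0 <- ((tid + -2) + v0)      {0,1,2}
step 4: v3 <- -2                     {0,1,2}
step 5: v3 <- max(0, 9)              {0,1,2}
step 6: v0 <- max(max(4, -5), v0)    {3,4,5,6,7,8,9,10,11,12,13,14,15}
step 7: v2 <- (v0 // -3)             {0,1,2,3,4,5,6,7,8,9,10,11,12,13,14,15}

Answer: 8 steps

v0: 1,2,3,4,4,4,4,4,4,4,4,4,4,4,4,4
v2: -1,-1,-1,-2,-2,-2,-2,-2,-2,-2,-2,-2,-2,-2,-2,-2
v3: 9,9,9,-1,-1,-1,-1,-1,-1,-1,-1,-1,-1,-1,-1,-1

steps = 8; useful = 86; efficiency = 86/128 = 43/64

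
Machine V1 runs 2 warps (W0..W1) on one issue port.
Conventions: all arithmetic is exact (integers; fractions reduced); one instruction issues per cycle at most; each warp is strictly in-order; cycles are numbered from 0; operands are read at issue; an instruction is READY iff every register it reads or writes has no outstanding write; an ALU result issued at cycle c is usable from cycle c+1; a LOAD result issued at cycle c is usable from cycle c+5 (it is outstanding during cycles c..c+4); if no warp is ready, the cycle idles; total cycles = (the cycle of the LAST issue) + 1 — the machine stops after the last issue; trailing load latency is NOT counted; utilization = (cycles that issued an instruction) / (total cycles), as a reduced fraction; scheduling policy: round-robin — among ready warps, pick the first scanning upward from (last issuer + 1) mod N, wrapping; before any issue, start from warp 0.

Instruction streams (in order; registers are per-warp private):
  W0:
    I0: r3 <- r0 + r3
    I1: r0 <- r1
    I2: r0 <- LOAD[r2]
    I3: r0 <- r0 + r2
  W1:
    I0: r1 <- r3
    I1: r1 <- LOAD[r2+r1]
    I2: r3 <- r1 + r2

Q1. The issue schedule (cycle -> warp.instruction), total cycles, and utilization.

cycle 0: W0.I0
cycle 1: W1.I0
cycle 2: W0.I1
cycle 3: W1.I1
cycle 4: W0.I2
cycle 5: idle
cycle 6: idle
cycle 7: idle
cycle 8: W1.I2
cycle 9: W0.I3

Answer: 10 cycles, utilization 7/10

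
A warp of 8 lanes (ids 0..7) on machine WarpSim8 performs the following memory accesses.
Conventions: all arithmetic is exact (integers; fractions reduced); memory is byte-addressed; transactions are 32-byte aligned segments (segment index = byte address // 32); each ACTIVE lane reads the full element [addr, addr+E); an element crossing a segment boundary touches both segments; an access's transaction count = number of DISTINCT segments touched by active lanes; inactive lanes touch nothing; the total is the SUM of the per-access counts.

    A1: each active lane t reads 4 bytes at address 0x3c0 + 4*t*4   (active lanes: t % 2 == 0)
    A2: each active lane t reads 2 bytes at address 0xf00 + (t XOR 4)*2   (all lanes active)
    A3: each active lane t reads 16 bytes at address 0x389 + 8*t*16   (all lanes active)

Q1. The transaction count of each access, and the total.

A1: 4 transactions
A2: 1 transaction
A3: 8 transactions

Answer: 4,1,8; total 13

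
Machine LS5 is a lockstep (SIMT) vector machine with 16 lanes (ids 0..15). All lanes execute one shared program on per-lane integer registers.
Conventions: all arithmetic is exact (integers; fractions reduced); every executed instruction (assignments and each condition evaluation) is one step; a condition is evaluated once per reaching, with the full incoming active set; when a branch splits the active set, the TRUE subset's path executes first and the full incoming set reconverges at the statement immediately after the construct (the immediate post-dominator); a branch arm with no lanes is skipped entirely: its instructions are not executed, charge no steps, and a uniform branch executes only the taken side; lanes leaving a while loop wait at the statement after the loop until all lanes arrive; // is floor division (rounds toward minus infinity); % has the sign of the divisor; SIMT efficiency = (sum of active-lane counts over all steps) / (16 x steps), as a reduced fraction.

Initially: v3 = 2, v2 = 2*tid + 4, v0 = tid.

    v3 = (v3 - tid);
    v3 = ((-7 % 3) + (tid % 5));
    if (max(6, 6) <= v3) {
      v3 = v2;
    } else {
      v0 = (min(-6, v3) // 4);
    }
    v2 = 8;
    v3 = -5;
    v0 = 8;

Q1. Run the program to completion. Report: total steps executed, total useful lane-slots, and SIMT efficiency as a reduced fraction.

Answer: 8 steps, 112 useful, 7/8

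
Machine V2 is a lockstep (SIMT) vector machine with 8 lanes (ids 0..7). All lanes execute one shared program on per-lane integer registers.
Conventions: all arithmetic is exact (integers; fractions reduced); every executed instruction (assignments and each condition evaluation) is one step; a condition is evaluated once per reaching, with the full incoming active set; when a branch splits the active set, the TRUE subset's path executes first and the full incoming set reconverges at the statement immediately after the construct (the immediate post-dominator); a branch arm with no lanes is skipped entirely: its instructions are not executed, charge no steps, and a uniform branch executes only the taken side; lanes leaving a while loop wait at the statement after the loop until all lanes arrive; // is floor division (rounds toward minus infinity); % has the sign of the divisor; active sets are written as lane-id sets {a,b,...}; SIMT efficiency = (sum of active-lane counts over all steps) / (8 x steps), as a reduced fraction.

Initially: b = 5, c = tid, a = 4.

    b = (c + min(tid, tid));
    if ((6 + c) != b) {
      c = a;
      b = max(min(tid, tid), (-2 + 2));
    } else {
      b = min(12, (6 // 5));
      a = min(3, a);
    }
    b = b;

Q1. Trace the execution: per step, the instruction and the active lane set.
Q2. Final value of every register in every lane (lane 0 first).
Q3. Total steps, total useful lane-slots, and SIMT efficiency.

step 0: b <- (c + min(tid, tid))     {0,1,2,3,4,5,6,7}
step 1: eval ((6 + c) != b)          {0,1,2,3,4,5,6,7}
step 2: c <- a                       {0,1,2,3,4,5,7}
step 3: b <- max(min(tid, tid), (-2 + 2)) {0,1,2,3,4,5,7}
step 4: b <- min(12, (6 // 5))       {6}
step 5: a <- min(3, a)               {6}
step 6: b <- b                       {0,1,2,3,4,5,6,7}

Answer: 7 steps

b: 0,1,2,3,4,5,1,7
c: 4,4,4,4,4,4,6,4
a: 4,4,4,4,4,4,3,4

steps = 7; useful = 40; efficiency = 40/56 = 5/7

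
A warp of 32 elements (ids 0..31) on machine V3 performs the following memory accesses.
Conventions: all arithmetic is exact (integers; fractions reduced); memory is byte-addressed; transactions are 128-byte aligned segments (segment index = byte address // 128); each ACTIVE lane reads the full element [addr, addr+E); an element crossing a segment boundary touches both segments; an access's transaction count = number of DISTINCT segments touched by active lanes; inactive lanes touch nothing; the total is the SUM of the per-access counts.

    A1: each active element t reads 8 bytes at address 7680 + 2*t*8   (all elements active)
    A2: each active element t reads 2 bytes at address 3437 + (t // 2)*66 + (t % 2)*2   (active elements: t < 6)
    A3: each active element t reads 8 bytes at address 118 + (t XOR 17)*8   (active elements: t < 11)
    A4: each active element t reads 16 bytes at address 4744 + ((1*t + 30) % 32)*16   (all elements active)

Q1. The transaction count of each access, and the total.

A1: 4 transactions
A2: 2 transactions
A3: 2 transactions
A4: 5 transactions

Answer: 4,2,2,5; total 13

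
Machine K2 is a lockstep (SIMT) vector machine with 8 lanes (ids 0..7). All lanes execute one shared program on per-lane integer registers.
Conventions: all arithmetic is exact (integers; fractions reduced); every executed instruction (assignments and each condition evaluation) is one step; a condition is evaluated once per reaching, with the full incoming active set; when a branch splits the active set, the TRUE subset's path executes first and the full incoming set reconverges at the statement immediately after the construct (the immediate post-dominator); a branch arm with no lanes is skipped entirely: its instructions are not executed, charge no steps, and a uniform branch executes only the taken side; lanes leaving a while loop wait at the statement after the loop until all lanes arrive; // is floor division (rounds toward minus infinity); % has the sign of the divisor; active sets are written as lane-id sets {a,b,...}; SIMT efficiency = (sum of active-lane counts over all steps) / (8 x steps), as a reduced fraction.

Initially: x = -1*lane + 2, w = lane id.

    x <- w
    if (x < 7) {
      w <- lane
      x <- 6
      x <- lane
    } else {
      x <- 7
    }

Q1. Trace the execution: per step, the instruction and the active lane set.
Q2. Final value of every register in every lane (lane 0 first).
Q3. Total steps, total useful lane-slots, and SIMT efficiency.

step 0: x <- w                       {0,1,2,3,4,5,6,7}
step 1: eval (x < 7)                 {0,1,2,3,4,5,6,7}
step 2: w <- lane                    {0,1,2,3,4,5,6}
step 3: x <- 6                       {0,1,2,3,4,5,6}
step 4: x <- lane                    {0,1,2,3,4,5,6}
step 5: x <- 7                       {7}

Answer: 6 steps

x: 0,1,2,3,4,5,6,7
w: 0,1,2,3,4,5,6,7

steps = 6; useful = 38; efficiency = 38/48 = 19/24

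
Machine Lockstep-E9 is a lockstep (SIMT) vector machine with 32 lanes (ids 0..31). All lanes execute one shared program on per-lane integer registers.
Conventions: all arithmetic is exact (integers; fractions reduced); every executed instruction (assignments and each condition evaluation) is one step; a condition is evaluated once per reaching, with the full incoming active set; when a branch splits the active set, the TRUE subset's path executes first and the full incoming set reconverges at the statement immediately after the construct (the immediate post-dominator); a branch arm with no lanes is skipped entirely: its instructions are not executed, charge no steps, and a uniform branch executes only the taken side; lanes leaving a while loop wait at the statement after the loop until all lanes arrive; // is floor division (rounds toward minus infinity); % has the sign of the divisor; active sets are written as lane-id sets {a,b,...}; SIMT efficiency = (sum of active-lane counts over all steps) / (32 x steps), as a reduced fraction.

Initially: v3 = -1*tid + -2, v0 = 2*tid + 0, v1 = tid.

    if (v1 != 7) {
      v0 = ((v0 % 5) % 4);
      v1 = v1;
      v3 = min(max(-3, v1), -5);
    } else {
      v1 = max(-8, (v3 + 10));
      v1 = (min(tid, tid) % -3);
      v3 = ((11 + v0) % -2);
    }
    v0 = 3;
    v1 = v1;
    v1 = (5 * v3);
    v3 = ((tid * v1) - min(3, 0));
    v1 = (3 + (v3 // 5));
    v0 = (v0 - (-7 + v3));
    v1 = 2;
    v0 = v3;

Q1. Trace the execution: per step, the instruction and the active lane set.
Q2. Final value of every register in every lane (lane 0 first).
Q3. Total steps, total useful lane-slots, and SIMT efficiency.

step 0: eval (v1 != 7)               {0,1,2,3,4,5,6,7,8,9,10,11,12,13,14,15,16,17,18,19,20,21,22,23,24,25,26,27,28,29,30,31}
step 1: v0 <- ((v0 % 5) % 4)         {0,1,2,3,4,5,6,8,9,10,11,12,13,14,15,16,17,18,19,20,21,22,23,24,25,26,27,28,29,30,31}
step 2: v1 <- v1                     {0,1,2,3,4,5,6,8,9,10,11,12,13,14,15,16,17,18,19,20,21,22,23,24,25,26,27,28,29,30,31}
step 3: v3 <- min(max(-3, v1), -5)   {0,1,2,3,4,5,6,8,9,10,11,12,13,14,15,16,17,18,19,20,21,22,23,24,25,26,27,28,29,30,31}
step 4: v1 <- max(-8, (v3 + 10))     {7}
step 5: v1 <- (min(tid, tid) % -3)   {7}
step 6: v3 <- ((11 + v0) % -2)       {7}
step 7: v0 <- 3                      {0,1,2,3,4,5,6,7,8,9,10,11,12,13,14,15,16,17,18,19,20,21,22,23,24,25,26,27,28,29,30,31}
step 8: v1 <- v1                     {0,1,2,3,4,5,6,7,8,9,10,11,12,13,14,15,16,17,18,19,20,21,22,23,24,25,26,27,28,29,30,31}
step 9: v1 <- (5 * v3)               {0,1,2,3,4,5,6,7,8,9,10,11,12,13,14,15,16,17,18,19,20,21,22,23,24,25,26,27,28,29,30,31}
step 10: v3 <- ((tid * v1) - min(3, 0)) {0,1,2,3,4,5,6,7,8,9,10,11,12,13,14,15,16,17,18,19,20,21,22,23,24,25,26,27,28,29,30,31}
step 11: v1 <- (3 + (v3 // 5))        {0,1,2,3,4,5,6,7,8,9,10,11,12,13,14,15,16,17,18,19,20,21,22,23,24,25,26,27,28,29,30,31}
step 12: v0 <- (v0 - (-7 + v3))       {0,1,2,3,4,5,6,7,8,9,10,11,12,13,14,15,16,17,18,19,20,21,22,23,24,25,26,27,28,29,30,31}
step 13: v1 <- 2                      {0,1,2,3,4,5,6,7,8,9,10,11,12,13,14,15,16,17,18,19,20,21,22,23,24,25,26,27,28,29,30,31}
step 14: v0 <- v3                     {0,1,2,3,4,5,6,7,8,9,10,11,12,13,14,15,16,17,18,19,20,21,22,23,24,25,26,27,28,29,30,31}

Answer: 15 steps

v3: 0,-25,-50,-75,-100,-125,-150,-35,-200,-225,-250,-275,-300,-325,-350,-375,-400,-425,-450,-475,-500,-525,-550,-575,-600,-625,-650,-675,-700,-725,-750,-775
v0: 0,-25,-50,-75,-100,-125,-150,-35,-200,-225,-250,-275,-300,-325,-350,-375,-400,-425,-450,-475,-500,-525,-550,-575,-600,-625,-650,-675,-700,-725,-750,-775
v1: 2,2,2,2,2,2,2,2,2,2,2,2,2,2,2,2,2,2,2,2,2,2,2,2,2,2,2,2,2,2,2,2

steps = 15; useful = 384; efficiency = 384/480 = 4/5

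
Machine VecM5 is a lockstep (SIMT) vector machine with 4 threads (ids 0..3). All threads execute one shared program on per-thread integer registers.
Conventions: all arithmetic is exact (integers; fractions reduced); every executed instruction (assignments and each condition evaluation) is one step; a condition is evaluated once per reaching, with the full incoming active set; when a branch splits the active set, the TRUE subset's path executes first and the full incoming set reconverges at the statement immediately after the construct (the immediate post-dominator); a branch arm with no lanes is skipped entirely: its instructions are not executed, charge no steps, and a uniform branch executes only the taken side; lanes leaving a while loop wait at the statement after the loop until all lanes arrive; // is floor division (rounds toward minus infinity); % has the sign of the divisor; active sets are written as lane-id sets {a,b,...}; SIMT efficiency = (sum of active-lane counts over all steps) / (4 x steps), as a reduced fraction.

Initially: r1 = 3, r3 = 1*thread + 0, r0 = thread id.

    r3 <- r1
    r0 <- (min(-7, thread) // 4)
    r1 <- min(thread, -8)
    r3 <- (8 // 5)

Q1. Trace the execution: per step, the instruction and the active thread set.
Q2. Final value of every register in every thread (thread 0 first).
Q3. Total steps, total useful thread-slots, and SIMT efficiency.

step 0: r3 <- r1                     {0,1,2,3}
step 1: r0 <- (min(-7, thread) // 4) {0,1,2,3}
step 2: r1 <- min(thread, -8)        {0,1,2,3}
step 3: r3 <- (8 // 5)               {0,1,2,3}

Answer: 4 steps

r1: -8,-8,-8,-8
r3: 1,1,1,1
r0: -2,-2,-2,-2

steps = 4; useful = 16; efficiency = 16/16 = 1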